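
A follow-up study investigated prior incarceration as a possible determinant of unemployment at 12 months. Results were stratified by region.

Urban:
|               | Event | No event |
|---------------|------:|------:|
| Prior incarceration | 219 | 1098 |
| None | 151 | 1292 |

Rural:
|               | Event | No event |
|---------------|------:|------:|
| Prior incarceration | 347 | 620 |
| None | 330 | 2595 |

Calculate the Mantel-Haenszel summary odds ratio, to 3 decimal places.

OR_MH = Σ(aᵢdᵢ/nᵢ) / Σ(bᵢcᵢ/nᵢ), where nᵢ is the stratum total.
Stratum 1 (Urban): n = 2760; a·d/n = 219·1292/2760 = 102.5174; b·c/n = 1098·151/2760 = 60.0717
Stratum 2 (Rural): n = 3892; a·d/n = 347·2595/3892 = 231.3631; b·c/n = 620·330/3892 = 52.5694
OR_MH = (102.5174 + 231.3631) / (60.0717 + 52.5694) = 333.8804 / 112.6411 = 2.96411

2.964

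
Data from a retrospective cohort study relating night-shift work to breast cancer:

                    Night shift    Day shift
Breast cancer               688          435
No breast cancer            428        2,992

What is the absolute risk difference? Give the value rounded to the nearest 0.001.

Reading the table with exposure as columns: a = 688 (Night shift, case), b = 428 (Night shift, non-case), c = 435 (Day shift, case), d = 2992.
Risk in exposed = 688/1116 = 0.616487; risk in unexposed = 435/3427 = 0.126933.
Risk difference = 0.616487 − 0.126933 = 0.489554

0.490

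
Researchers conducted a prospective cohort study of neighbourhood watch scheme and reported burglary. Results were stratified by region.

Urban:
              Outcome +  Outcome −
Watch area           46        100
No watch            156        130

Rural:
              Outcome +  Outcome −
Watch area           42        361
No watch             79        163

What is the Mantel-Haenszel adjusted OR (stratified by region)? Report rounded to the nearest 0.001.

0.304

OR_MH = Σ(aᵢdᵢ/nᵢ) / Σ(bᵢcᵢ/nᵢ), where nᵢ is the stratum total.
Stratum 1 (Urban): n = 432; a·d/n = 46·130/432 = 13.8426; b·c/n = 100·156/432 = 36.1111
Stratum 2 (Rural): n = 645; a·d/n = 42·163/645 = 10.6140; b·c/n = 361·79/645 = 44.2155
OR_MH = (13.8426 + 10.6140) / (36.1111 + 44.2155) = 24.4565 / 80.3266 = 0.30446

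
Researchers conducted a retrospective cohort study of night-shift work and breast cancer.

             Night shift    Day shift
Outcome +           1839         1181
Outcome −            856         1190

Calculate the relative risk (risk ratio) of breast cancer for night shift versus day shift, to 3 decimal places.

1.370

Reading the table with exposure as columns: a = 1839 (Night shift, case), b = 856 (Night shift, non-case), c = 1181 (Day shift, case), d = 1190.
Risk in exposed = 1839/2695 = 0.68237; risk in unexposed = 1181/2371 = 0.49810.
RR = 0.68237 / 0.49810 = 1.36995
The risk among the exposed is 1.37 times that among the unexposed.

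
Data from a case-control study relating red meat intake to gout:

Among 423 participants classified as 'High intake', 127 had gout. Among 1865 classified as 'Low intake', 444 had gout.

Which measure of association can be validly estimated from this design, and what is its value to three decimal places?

From the description: a = 127, b = 296, c = 444, d = 1421.
This is a case-control study: participants were sampled on outcome status, so risks in the source population cannot be estimated directly — relative risk is not valid here. The odds ratio is the appropriate measure.
OR = (a·d)/(b·c) = (127 × 1421) / (296 × 444) = 180467 / 131424 = 1.37317

1.373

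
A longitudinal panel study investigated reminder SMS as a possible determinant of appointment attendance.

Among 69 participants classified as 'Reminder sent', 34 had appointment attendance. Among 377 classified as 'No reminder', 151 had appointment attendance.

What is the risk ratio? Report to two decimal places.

From the description: a = 34, b = 35, c = 151, d = 226.
Risk in exposed = 34/69 = 0.49275; risk in unexposed = 151/377 = 0.40053.
RR = 0.49275 / 0.40053 = 1.23025
The risk among the exposed is 1.23 times that among the unexposed.

1.23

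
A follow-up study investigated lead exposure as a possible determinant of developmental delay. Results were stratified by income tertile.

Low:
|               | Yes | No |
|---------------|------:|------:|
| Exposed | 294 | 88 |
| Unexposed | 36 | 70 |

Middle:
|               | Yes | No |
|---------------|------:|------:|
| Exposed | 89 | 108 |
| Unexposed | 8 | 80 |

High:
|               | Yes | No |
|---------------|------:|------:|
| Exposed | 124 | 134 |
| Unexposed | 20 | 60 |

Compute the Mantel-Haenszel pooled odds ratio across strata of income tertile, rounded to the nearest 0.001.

OR_MH = Σ(aᵢdᵢ/nᵢ) / Σ(bᵢcᵢ/nᵢ), where nᵢ is the stratum total.
Stratum 1 (Low): n = 488; a·d/n = 294·70/488 = 42.1721; b·c/n = 88·36/488 = 6.4918
Stratum 2 (Middle): n = 285; a·d/n = 89·80/285 = 24.9825; b·c/n = 108·8/285 = 3.0316
Stratum 3 (High): n = 338; a·d/n = 124·60/338 = 22.0118; b·c/n = 134·20/338 = 7.9290
OR_MH = (42.1721 + 24.9825 + 22.0118) / (6.4918 + 3.0316 + 7.9290) = 89.1664 / 17.4524 = 5.10913

5.109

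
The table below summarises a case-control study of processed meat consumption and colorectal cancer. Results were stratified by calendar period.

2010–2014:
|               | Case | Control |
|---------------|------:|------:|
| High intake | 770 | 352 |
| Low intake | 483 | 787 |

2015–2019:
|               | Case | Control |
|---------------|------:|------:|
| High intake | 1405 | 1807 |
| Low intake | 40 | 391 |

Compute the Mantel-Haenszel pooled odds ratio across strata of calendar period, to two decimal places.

4.45

OR_MH = Σ(aᵢdᵢ/nᵢ) / Σ(bᵢcᵢ/nᵢ), where nᵢ is the stratum total.
Stratum 1 (2010–2014): n = 2392; a·d/n = 770·787/2392 = 253.3403; b·c/n = 352·483/2392 = 71.0769
Stratum 2 (2015–2019): n = 3643; a·d/n = 1405·391/3643 = 150.7974; b·c/n = 1807·40/3643 = 19.8408
OR_MH = (253.3403 + 150.7974) / (71.0769 + 19.8408) = 404.1377 / 90.9177 = 4.44509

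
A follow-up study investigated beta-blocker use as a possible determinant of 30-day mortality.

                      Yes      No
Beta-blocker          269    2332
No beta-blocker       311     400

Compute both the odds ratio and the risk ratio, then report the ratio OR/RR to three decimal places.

0.627

Cells: a = 269, b = 2332, c = 311, d = 400.
OR = (269·400)/(2332·311) = 107600/725252 = 0.14836
Risk in exposed = 269/2601 = 0.10342; risk in unexposed = 311/711 = 0.43741; RR = 0.23644
OR/RR = 0.14836 / 0.23644 = 0.62748
The outcome is not rare, so the OR lies further from 1 than the RR.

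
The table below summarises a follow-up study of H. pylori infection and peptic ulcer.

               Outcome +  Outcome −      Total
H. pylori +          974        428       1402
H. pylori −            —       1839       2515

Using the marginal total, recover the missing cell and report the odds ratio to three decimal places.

The missing cell is in the unexposed row: 2515 − 1839 = 676.
So a = 974, b = 428, c = 676, d = 1839.
OR = (a·d)/(b·c) = (974 × 1839) / (428 × 676) = 1791186 / 289328 = 6.19085

6.191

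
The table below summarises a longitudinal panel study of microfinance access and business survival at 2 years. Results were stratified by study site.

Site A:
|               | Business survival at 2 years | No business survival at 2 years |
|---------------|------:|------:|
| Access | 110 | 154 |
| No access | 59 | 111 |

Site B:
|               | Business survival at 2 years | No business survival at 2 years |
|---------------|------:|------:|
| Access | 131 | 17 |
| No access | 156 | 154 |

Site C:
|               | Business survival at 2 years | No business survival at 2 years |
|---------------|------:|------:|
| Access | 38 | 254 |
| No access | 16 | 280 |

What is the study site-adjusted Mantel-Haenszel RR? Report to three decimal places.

RR_MH = Σ(aᵢ·n₀ᵢ/nᵢ) / Σ(cᵢ·n₁ᵢ/nᵢ), with n₁ᵢ = aᵢ+bᵢ (exposed), n₀ᵢ = cᵢ+dᵢ (unexposed), nᵢ = n₁ᵢ+n₀ᵢ.
Stratum 1 (Site A): n₁ = 264, n₀ = 170, n = 434; a·n₀/n = 110·170/434 = 43.0876; c·n₁/n = 59·264/434 = 35.8894
Stratum 2 (Site B): n₁ = 148, n₀ = 310, n = 458; a·n₀/n = 131·310/458 = 88.6681; c·n₁/n = 156·148/458 = 50.4105
Stratum 3 (Site C): n₁ = 292, n₀ = 296, n = 588; a·n₀/n = 38·296/588 = 19.1293; c·n₁/n = 16·292/588 = 7.9456
RR_MH = (43.0876 + 88.6681 + 19.1293) / (35.8894 + 50.4105 + 7.9456) = 150.8849 / 94.2455 = 1.60098

1.601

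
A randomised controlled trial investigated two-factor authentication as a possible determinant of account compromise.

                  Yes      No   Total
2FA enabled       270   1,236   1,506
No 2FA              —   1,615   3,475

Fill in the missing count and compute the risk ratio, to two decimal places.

0.33

The missing cell is in the unexposed row: 3475 − 1615 = 1860.
So a = 270, b = 1236, c = 1860, d = 1615.
RR = [a/(a+b)] / [c/(c+d)] = (270/1506) / (1860/3475) = 0.17928/0.53525 = 0.33495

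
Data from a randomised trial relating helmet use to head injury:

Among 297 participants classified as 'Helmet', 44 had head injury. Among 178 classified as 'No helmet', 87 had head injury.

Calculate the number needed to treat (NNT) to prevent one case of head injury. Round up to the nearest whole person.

Risk in treated group = 44/297 = 0.14815; risk in control = 87/178 = 0.48876.
Absolute risk reduction = 0.48876 − 0.14815 = 0.34062
NNT = 1 / ARR = 1 / 0.34062 = 2.936 → round up → 3

3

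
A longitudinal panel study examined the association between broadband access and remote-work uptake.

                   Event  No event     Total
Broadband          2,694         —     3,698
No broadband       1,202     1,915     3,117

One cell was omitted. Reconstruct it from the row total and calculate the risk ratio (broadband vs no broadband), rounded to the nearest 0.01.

The missing cell is in the exposed row: 3698 − 2694 = 1004.
So a = 2694, b = 1004, c = 1202, d = 1915.
RR = [a/(a+b)] / [c/(c+d)] = (2694/3698) / (1202/3117) = 0.72850/0.38563 = 1.88914

1.89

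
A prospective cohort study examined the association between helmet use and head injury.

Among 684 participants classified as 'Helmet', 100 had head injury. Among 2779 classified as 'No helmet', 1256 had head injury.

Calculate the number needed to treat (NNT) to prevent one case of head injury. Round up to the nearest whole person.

4

Risk in treated group = 100/684 = 0.14620; risk in control = 1256/2779 = 0.45196.
Absolute risk reduction = 0.45196 − 0.14620 = 0.30576
NNT = 1 / ARR = 1 / 0.30576 = 3.271 → round up → 4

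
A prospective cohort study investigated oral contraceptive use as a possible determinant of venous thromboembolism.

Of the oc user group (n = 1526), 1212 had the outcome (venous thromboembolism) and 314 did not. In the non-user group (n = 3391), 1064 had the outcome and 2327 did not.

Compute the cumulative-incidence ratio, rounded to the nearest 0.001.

From the description: a = 1212, b = 314, c = 1064, d = 2327.
Risk in exposed = 1212/1526 = 0.79423; risk in unexposed = 1064/3391 = 0.31377.
RR = 0.79423 / 0.31377 = 2.53125
The risk among the exposed is 2.53 times that among the unexposed.

2.531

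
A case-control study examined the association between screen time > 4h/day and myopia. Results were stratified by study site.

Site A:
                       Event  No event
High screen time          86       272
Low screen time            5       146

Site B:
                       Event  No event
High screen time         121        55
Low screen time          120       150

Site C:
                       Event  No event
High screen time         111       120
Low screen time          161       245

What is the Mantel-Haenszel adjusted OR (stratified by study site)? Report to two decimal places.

2.26

OR_MH = Σ(aᵢdᵢ/nᵢ) / Σ(bᵢcᵢ/nᵢ), where nᵢ is the stratum total.
Stratum 1 (Site A): n = 509; a·d/n = 86·146/509 = 24.6680; b·c/n = 272·5/509 = 2.6719
Stratum 2 (Site B): n = 446; a·d/n = 121·150/446 = 40.6951; b·c/n = 55·120/446 = 14.7982
Stratum 3 (Site C): n = 637; a·d/n = 111·245/637 = 42.6923; b·c/n = 120·161/637 = 30.3297
OR_MH = (24.6680 + 40.6951 + 42.6923) / (2.6719 + 14.7982 + 30.3297) = 108.0554 / 47.7998 = 2.26058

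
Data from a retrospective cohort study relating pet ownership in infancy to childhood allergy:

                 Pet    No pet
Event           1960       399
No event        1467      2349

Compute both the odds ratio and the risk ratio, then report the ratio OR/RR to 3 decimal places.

Reading the table with exposure as columns: a = 1960 (Pet, case), b = 1467 (Pet, non-case), c = 399 (No pet, case), d = 2349.
OR = (1960·2349)/(1467·399) = 4604040/585333 = 7.86568
Risk in exposed = 1960/3427 = 0.57193; risk in unexposed = 399/2748 = 0.14520; RR = 3.93900
OR/RR = 7.86568 / 3.93900 = 1.99687
The outcome is not rare, so the OR lies further from 1 than the RR.

1.997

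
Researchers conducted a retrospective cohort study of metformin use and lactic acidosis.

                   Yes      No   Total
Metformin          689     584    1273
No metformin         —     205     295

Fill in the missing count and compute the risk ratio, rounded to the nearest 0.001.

1.774

The missing cell is in the unexposed row: 295 − 205 = 90.
So a = 689, b = 584, c = 90, d = 205.
RR = [a/(a+b)] / [c/(c+d)] = (689/1273) / (90/295) = 0.54124/0.30508 = 1.77407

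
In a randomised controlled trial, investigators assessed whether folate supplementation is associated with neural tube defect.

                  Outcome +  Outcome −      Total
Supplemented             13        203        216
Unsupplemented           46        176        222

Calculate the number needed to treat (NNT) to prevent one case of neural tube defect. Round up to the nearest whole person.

Risk in treated group = 13/216 = 0.06019; risk in control = 46/222 = 0.20721.
Absolute risk reduction = 0.20721 − 0.06019 = 0.14702
NNT = 1 / ARR = 1 / 0.14702 = 6.802 → round up → 7

7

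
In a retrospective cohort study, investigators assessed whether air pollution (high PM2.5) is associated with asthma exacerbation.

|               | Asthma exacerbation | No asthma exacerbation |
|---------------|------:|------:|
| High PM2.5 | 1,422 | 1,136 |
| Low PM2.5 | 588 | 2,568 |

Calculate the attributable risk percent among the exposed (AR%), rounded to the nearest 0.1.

Cells: a = 1422, b = 1136, c = 588, d = 2568.
Risk in exposed = 1422/2558 = 0.55590; risk in unexposed = 588/3156 = 0.18631.
RR = 0.55590/0.18631 = 2.98372
AR% = (RR − 1)/RR × 100 = (2.98372 − 1)/2.98372 × 100 = 66.4848%

66.5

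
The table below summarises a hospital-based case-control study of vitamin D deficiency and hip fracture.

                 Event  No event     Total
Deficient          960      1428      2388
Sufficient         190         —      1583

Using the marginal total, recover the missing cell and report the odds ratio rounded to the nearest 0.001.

4.929

The missing cell is in the unexposed row: 1583 − 190 = 1393.
So a = 960, b = 1428, c = 190, d = 1393.
OR = (a·d)/(b·c) = (960 × 1393) / (1428 × 190) = 1337280 / 271320 = 4.92879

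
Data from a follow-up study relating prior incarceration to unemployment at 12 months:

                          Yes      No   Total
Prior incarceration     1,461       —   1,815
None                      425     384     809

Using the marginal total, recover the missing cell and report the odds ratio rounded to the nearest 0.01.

The missing cell is in the exposed row: 1815 − 1461 = 354.
So a = 1461, b = 354, c = 425, d = 384.
OR = (a·d)/(b·c) = (1461 × 384) / (354 × 425) = 561024 / 150450 = 3.72897

3.73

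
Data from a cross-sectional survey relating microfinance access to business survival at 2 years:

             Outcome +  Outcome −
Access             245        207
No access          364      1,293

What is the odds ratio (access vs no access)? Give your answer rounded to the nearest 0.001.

Cells: a = 245, b = 207, c = 364, d = 1293.
OR = (a·d)/(b·c) = (245 × 1293) / (207 × 364) = 316785 / 75348 = 4.20429
The odds of business survival at 2 years are about 4.20 times as high in the access group.

4.204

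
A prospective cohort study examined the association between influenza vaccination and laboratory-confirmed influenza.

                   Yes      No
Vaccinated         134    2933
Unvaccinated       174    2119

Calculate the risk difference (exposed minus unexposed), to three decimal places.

-0.032

Cells: a = 134, b = 2933, c = 174, d = 2119.
Risk in exposed = 134/3067 = 0.043691; risk in unexposed = 174/2293 = 0.075883.
Risk difference = 0.043691 − 0.075883 = -0.032192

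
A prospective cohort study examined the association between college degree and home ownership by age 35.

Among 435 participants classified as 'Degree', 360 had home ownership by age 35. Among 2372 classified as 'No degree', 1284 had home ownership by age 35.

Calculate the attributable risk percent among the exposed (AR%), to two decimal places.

From the description: a = 360, b = 75, c = 1284, d = 1088.
Risk in exposed = 360/435 = 0.82759; risk in unexposed = 1284/2372 = 0.54132.
RR = 0.82759/0.54132 = 1.52884
AR% = (RR − 1)/RR × 100 = (1.52884 − 1)/1.52884 × 100 = 34.5911%

34.59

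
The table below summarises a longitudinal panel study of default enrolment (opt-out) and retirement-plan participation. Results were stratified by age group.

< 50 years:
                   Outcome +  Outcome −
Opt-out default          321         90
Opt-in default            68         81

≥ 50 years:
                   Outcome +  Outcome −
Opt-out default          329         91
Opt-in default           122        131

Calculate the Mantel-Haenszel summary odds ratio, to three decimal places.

4.028

OR_MH = Σ(aᵢdᵢ/nᵢ) / Σ(bᵢcᵢ/nᵢ), where nᵢ is the stratum total.
Stratum 1 (< 50 years): n = 560; a·d/n = 321·81/560 = 46.4304; b·c/n = 90·68/560 = 10.9286
Stratum 2 (≥ 50 years): n = 673; a·d/n = 329·131/673 = 64.0401; b·c/n = 91·122/673 = 16.4963
OR_MH = (46.4304 + 64.0401) / (10.9286 + 16.4963) = 110.4705 / 27.4249 = 4.02811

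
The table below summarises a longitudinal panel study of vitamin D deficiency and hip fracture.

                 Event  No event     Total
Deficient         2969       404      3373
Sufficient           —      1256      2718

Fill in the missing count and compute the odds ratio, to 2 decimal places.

The missing cell is in the unexposed row: 2718 − 1256 = 1462.
So a = 2969, b = 404, c = 1462, d = 1256.
OR = (a·d)/(b·c) = (2969 × 1256) / (404 × 1462) = 3729064 / 590648 = 6.31351

6.31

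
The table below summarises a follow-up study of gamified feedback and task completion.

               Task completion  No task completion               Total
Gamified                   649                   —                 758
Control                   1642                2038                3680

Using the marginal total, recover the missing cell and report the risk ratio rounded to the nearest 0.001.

The missing cell is in the exposed row: 758 − 649 = 109.
So a = 649, b = 109, c = 1642, d = 2038.
RR = [a/(a+b)] / [c/(c+d)] = (649/758) / (1642/3680) = 0.85620/0.44620 = 1.91889

1.919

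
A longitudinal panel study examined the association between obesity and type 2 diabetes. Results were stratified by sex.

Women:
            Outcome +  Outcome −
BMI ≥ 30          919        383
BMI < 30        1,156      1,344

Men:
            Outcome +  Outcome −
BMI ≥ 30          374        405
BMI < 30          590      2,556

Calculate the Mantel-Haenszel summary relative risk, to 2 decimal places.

RR_MH = Σ(aᵢ·n₀ᵢ/nᵢ) / Σ(cᵢ·n₁ᵢ/nᵢ), with n₁ᵢ = aᵢ+bᵢ (exposed), n₀ᵢ = cᵢ+dᵢ (unexposed), nᵢ = n₁ᵢ+n₀ᵢ.
Stratum 1 (Women): n₁ = 1302, n₀ = 2500, n = 3802; a·n₀/n = 919·2500/3802 = 604.2872; c·n₁/n = 1156·1302/3802 = 395.8738
Stratum 2 (Men): n₁ = 779, n₀ = 3146, n = 3925; a·n₀/n = 374·3146/3925 = 299.7717; c·n₁/n = 590·779/3925 = 117.0981
RR_MH = (604.2872 + 299.7717) / (395.8738 + 117.0981) = 904.0589 / 512.9718 = 1.76239

1.76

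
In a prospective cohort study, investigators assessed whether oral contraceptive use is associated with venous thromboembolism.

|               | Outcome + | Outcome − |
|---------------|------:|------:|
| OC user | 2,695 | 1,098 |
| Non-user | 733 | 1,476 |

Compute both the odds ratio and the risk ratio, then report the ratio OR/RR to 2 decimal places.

Cells: a = 2695, b = 1098, c = 733, d = 1476.
OR = (2695·1476)/(1098·733) = 3977820/804834 = 4.94241
Risk in exposed = 2695/3793 = 0.71052; risk in unexposed = 733/2209 = 0.33182; RR = 2.14125
OR/RR = 4.94241 / 2.14125 = 2.30819
The outcome is not rare, so the OR lies further from 1 than the RR.

2.31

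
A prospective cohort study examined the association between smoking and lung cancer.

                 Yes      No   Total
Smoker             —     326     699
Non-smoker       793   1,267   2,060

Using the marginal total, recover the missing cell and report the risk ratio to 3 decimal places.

The missing cell is in the exposed row: 699 − 326 = 373.
So a = 373, b = 326, c = 793, d = 1267.
RR = [a/(a+b)] / [c/(c+d)] = (373/699) / (793/2060) = 0.53362/0.38495 = 1.38620

1.386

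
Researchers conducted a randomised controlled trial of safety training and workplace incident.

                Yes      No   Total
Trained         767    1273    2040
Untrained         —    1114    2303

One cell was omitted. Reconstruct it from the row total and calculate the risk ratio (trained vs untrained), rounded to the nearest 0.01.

The missing cell is in the unexposed row: 2303 − 1114 = 1189.
So a = 767, b = 1273, c = 1189, d = 1114.
RR = [a/(a+b)] / [c/(c+d)] = (767/2040) / (1189/2303) = 0.37598/0.51628 = 0.72824

0.73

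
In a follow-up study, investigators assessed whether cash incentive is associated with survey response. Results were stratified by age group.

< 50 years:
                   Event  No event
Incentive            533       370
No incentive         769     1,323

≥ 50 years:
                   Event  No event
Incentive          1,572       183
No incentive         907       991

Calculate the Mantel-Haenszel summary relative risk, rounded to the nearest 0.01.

1.78

RR_MH = Σ(aᵢ·n₀ᵢ/nᵢ) / Σ(cᵢ·n₁ᵢ/nᵢ), with n₁ᵢ = aᵢ+bᵢ (exposed), n₀ᵢ = cᵢ+dᵢ (unexposed), nᵢ = n₁ᵢ+n₀ᵢ.
Stratum 1 (< 50 years): n₁ = 903, n₀ = 2092, n = 2995; a·n₀/n = 533·2092/2995 = 372.2992; c·n₁/n = 769·903/2995 = 231.8554
Stratum 2 (≥ 50 years): n₁ = 1755, n₀ = 1898, n = 3653; a·n₀/n = 1572·1898/3653 = 816.7687; c·n₁/n = 907·1755/3653 = 435.7473
RR_MH = (372.2992 + 816.7687) / (231.8554 + 435.7473) = 1189.0678 / 667.6028 = 1.78110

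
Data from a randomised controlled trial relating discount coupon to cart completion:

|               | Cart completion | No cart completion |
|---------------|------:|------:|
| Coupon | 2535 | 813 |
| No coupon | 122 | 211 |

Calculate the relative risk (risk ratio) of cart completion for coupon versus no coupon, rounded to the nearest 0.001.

2.067

Cells: a = 2535, b = 813, c = 122, d = 211.
Risk in exposed = 2535/3348 = 0.75717; risk in unexposed = 122/333 = 0.36637.
RR = 0.75717 / 0.36637 = 2.06670
The risk among the exposed is 2.07 times that among the unexposed.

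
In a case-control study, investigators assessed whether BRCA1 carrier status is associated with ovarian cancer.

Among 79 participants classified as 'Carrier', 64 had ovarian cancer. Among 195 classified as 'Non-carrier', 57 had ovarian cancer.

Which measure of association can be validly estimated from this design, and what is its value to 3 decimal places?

10.330

From the description: a = 64, b = 15, c = 57, d = 138.
This is a case-control study: participants were sampled on outcome status, so risks in the source population cannot be estimated directly — relative risk is not valid here. The odds ratio is the appropriate measure.
OR = (a·d)/(b·c) = (64 × 138) / (15 × 57) = 8832 / 855 = 10.32982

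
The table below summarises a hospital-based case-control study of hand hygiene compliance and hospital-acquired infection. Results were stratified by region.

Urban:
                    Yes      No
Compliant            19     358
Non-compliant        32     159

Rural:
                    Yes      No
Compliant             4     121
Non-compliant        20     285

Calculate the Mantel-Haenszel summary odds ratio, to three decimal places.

OR_MH = Σ(aᵢdᵢ/nᵢ) / Σ(bᵢcᵢ/nᵢ), where nᵢ is the stratum total.
Stratum 1 (Urban): n = 568; a·d/n = 19·159/568 = 5.3187; b·c/n = 358·32/568 = 20.1690
Stratum 2 (Rural): n = 430; a·d/n = 4·285/430 = 2.6512; b·c/n = 121·20/430 = 5.6279
OR_MH = (5.3187 + 2.6512) / (20.1690 + 5.6279) = 7.9698 / 25.7969 = 0.30894

0.309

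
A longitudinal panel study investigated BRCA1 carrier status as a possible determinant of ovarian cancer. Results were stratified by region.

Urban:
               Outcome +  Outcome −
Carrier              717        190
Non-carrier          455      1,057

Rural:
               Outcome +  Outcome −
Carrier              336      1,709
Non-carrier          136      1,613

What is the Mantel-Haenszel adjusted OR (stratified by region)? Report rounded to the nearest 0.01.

4.70

OR_MH = Σ(aᵢdᵢ/nᵢ) / Σ(bᵢcᵢ/nᵢ), where nᵢ is the stratum total.
Stratum 1 (Urban): n = 2419; a·d/n = 717·1057/2419 = 313.2985; b·c/n = 190·455/2419 = 35.7379
Stratum 2 (Rural): n = 3794; a·d/n = 336·1613/3794 = 142.8487; b·c/n = 1709·136/3794 = 61.2609
OR_MH = (313.2985 + 142.8487) / (35.7379 + 61.2609) = 456.1472 / 96.9988 = 4.70260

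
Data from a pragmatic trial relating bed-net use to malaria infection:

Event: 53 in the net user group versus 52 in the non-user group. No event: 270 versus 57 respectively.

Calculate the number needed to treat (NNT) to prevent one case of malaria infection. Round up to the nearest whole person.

Risk in treated group = 53/323 = 0.16409; risk in control = 52/109 = 0.47706.
Absolute risk reduction = 0.47706 − 0.16409 = 0.31298
NNT = 1 / ARR = 1 / 0.31298 = 3.195 → round up → 4

4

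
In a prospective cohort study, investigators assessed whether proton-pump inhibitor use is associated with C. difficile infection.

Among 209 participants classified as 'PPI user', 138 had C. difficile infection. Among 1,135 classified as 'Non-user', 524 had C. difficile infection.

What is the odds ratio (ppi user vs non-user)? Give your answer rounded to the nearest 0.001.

From the description: a = 138, b = 71, c = 524, d = 611.
OR = (a·d)/(b·c) = (138 × 611) / (71 × 524) = 84318 / 37204 = 2.26637
The odds of C. difficile infection are about 2.27 times as high in the ppi user group.

2.266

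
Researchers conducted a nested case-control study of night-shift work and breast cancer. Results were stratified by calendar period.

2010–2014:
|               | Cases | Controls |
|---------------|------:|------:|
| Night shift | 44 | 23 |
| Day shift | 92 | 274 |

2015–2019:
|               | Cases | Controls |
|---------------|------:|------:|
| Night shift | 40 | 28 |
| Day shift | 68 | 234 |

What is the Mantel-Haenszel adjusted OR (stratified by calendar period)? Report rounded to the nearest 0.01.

5.30

OR_MH = Σ(aᵢdᵢ/nᵢ) / Σ(bᵢcᵢ/nᵢ), where nᵢ is the stratum total.
Stratum 1 (2010–2014): n = 433; a·d/n = 44·274/433 = 27.8430; b·c/n = 23·92/433 = 4.8868
Stratum 2 (2015–2019): n = 370; a·d/n = 40·234/370 = 25.2973; b·c/n = 28·68/370 = 5.1459
OR_MH = (27.8430 + 25.2973) / (4.8868 + 5.1459) = 53.1403 / 10.0328 = 5.29666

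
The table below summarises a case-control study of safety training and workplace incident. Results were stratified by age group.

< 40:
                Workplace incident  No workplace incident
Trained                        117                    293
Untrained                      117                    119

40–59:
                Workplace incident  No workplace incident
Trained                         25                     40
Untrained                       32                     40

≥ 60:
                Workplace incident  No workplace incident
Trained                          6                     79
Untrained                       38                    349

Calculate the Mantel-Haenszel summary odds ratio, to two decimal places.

0.48

OR_MH = Σ(aᵢdᵢ/nᵢ) / Σ(bᵢcᵢ/nᵢ), where nᵢ is the stratum total.
Stratum 1 (< 40): n = 646; a·d/n = 117·119/646 = 21.5526; b·c/n = 293·117/646 = 53.0666
Stratum 2 (40–59): n = 137; a·d/n = 25·40/137 = 7.2993; b·c/n = 40·32/137 = 9.3431
Stratum 3 (≥ 60): n = 472; a·d/n = 6·349/472 = 4.4364; b·c/n = 79·38/472 = 6.3602
OR_MH = (21.5526 + 7.2993 + 4.4364) / (53.0666 + 9.3431 + 6.3602) = 33.2883 / 68.7698 = 0.48405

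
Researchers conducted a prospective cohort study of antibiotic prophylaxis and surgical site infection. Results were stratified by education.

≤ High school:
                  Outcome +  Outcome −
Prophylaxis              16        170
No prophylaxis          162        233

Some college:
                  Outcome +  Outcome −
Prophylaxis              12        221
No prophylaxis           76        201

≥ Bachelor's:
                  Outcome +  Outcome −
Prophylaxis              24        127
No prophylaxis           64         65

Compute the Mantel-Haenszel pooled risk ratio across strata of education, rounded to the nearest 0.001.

0.235

RR_MH = Σ(aᵢ·n₀ᵢ/nᵢ) / Σ(cᵢ·n₁ᵢ/nᵢ), with n₁ᵢ = aᵢ+bᵢ (exposed), n₀ᵢ = cᵢ+dᵢ (unexposed), nᵢ = n₁ᵢ+n₀ᵢ.
Stratum 1 (≤ High school): n₁ = 186, n₀ = 395, n = 581; a·n₀/n = 16·395/581 = 10.8778; c·n₁/n = 162·186/581 = 51.8623
Stratum 2 (Some college): n₁ = 233, n₀ = 277, n = 510; a·n₀/n = 12·277/510 = 6.5176; c·n₁/n = 76·233/510 = 34.7216
Stratum 3 (≥ Bachelor's): n₁ = 151, n₀ = 129, n = 280; a·n₀/n = 24·129/280 = 11.0571; c·n₁/n = 64·151/280 = 34.5143
RR_MH = (10.8778 + 6.5176 + 11.0571) / (51.8623 + 34.7216 + 34.5143) = 28.4526 / 121.0982 = 0.23495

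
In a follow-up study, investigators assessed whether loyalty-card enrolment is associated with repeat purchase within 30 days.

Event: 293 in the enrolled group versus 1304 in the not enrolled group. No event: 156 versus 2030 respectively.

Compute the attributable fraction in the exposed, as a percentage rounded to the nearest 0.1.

From the description: a = 293, b = 156, c = 1304, d = 2030.
Risk in exposed = 293/449 = 0.65256; risk in unexposed = 1304/3334 = 0.39112.
RR = 0.65256/0.39112 = 1.66843
AR% = (RR − 1)/RR × 100 = (1.66843 − 1)/1.66843 × 100 = 40.0636%

40.1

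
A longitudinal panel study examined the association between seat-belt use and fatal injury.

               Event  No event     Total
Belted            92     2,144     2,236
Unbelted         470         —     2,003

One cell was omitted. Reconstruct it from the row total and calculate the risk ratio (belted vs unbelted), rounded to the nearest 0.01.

The missing cell is in the unexposed row: 2003 − 470 = 1533.
So a = 92, b = 2144, c = 470, d = 1533.
RR = [a/(a+b)] / [c/(c+d)] = (92/2236) / (470/2003) = 0.04114/0.23465 = 0.17535

0.18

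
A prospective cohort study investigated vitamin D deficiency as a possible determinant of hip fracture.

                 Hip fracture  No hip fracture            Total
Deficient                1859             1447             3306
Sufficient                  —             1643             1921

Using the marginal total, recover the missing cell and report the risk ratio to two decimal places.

3.89

The missing cell is in the unexposed row: 1921 − 1643 = 278.
So a = 1859, b = 1447, c = 278, d = 1643.
RR = [a/(a+b)] / [c/(c+d)] = (1859/3306) / (278/1921) = 0.56231/0.14472 = 3.88561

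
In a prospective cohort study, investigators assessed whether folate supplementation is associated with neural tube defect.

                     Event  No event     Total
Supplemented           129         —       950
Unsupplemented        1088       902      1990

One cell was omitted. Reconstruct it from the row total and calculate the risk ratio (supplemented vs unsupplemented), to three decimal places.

The missing cell is in the exposed row: 950 − 129 = 821.
So a = 129, b = 821, c = 1088, d = 902.
RR = [a/(a+b)] / [c/(c+d)] = (129/950) / (1088/1990) = 0.13579/0.54673 = 0.24836

0.248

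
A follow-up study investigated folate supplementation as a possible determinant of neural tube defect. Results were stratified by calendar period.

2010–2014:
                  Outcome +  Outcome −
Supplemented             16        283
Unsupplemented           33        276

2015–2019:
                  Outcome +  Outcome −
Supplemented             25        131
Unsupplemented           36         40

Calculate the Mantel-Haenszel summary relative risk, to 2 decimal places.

RR_MH = Σ(aᵢ·n₀ᵢ/nᵢ) / Σ(cᵢ·n₁ᵢ/nᵢ), with n₁ᵢ = aᵢ+bᵢ (exposed), n₀ᵢ = cᵢ+dᵢ (unexposed), nᵢ = n₁ᵢ+n₀ᵢ.
Stratum 1 (2010–2014): n₁ = 299, n₀ = 309, n = 608; a·n₀/n = 16·309/608 = 8.1316; c·n₁/n = 33·299/608 = 16.2286
Stratum 2 (2015–2019): n₁ = 156, n₀ = 76, n = 232; a·n₀/n = 25·76/232 = 8.1897; c·n₁/n = 36·156/232 = 24.2069
RR_MH = (8.1316 + 8.1897) / (16.2286 + 24.2069) = 16.3212 / 40.4355 = 0.40364

0.40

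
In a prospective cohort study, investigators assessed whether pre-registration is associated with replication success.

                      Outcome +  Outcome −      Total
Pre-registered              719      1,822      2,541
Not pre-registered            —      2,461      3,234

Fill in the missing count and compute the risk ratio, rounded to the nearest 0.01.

1.18

The missing cell is in the unexposed row: 3234 − 2461 = 773.
So a = 719, b = 1822, c = 773, d = 2461.
RR = [a/(a+b)] / [c/(c+d)] = (719/2541) / (773/3234) = 0.28296/0.23902 = 1.18382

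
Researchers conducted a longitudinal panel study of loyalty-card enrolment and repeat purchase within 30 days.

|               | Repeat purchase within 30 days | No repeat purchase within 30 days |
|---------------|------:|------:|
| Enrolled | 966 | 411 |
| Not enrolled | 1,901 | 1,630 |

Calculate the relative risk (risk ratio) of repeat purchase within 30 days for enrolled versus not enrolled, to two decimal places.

Cells: a = 966, b = 411, c = 1901, d = 1630.
Risk in exposed = 966/1377 = 0.70153; risk in unexposed = 1901/3531 = 0.53837.
RR = 0.70153 / 0.53837 = 1.30304
The risk among the exposed is 1.30 times that among the unexposed.

1.30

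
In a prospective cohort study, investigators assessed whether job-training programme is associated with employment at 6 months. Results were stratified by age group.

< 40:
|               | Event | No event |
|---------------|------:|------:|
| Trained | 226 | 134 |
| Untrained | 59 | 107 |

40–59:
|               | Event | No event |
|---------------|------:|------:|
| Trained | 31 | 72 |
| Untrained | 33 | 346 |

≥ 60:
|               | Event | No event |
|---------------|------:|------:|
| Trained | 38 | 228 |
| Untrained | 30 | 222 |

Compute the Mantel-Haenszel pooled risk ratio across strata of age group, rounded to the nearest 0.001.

1.817

RR_MH = Σ(aᵢ·n₀ᵢ/nᵢ) / Σ(cᵢ·n₁ᵢ/nᵢ), with n₁ᵢ = aᵢ+bᵢ (exposed), n₀ᵢ = cᵢ+dᵢ (unexposed), nᵢ = n₁ᵢ+n₀ᵢ.
Stratum 1 (< 40): n₁ = 360, n₀ = 166, n = 526; a·n₀/n = 226·166/526 = 71.3232; c·n₁/n = 59·360/526 = 40.3802
Stratum 2 (40–59): n₁ = 103, n₀ = 379, n = 482; a·n₀/n = 31·379/482 = 24.3755; c·n₁/n = 33·103/482 = 7.0519
Stratum 3 (≥ 60): n₁ = 266, n₀ = 252, n = 518; a·n₀/n = 38·252/518 = 18.4865; c·n₁/n = 30·266/518 = 15.4054
RR_MH = (71.3232 + 24.3755 + 18.4865) / (40.3802 + 7.0519 + 15.4054) = 114.1852 / 62.8375 = 1.81715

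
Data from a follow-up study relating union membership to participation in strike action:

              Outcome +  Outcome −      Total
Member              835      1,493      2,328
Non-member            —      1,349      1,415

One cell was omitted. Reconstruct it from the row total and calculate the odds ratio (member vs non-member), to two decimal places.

11.43

The missing cell is in the unexposed row: 1415 − 1349 = 66.
So a = 835, b = 1493, c = 66, d = 1349.
OR = (a·d)/(b·c) = (835 × 1349) / (1493 × 66) = 1126415 / 98538 = 11.43128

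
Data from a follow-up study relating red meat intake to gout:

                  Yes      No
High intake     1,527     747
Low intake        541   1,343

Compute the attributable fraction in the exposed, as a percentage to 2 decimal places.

Cells: a = 1527, b = 747, c = 541, d = 1343.
Risk in exposed = 1527/2274 = 0.67150; risk in unexposed = 541/1884 = 0.28715.
RR = 0.67150/0.28715 = 2.33847
AR% = (RR − 1)/RR × 100 = (2.33847 − 1)/2.33847 × 100 = 57.2370%

57.24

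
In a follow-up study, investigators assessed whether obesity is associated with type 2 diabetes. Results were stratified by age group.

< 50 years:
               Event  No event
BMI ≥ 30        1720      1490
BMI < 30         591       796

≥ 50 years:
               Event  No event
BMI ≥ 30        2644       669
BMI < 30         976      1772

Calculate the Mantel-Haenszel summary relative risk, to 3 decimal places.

RR_MH = Σ(aᵢ·n₀ᵢ/nᵢ) / Σ(cᵢ·n₁ᵢ/nᵢ), with n₁ᵢ = aᵢ+bᵢ (exposed), n₀ᵢ = cᵢ+dᵢ (unexposed), nᵢ = n₁ᵢ+n₀ᵢ.
Stratum 1 (< 50 years): n₁ = 3210, n₀ = 1387, n = 4597; a·n₀/n = 1720·1387/4597 = 518.9558; c·n₁/n = 591·3210/4597 = 412.6844
Stratum 2 (≥ 50 years): n₁ = 3313, n₀ = 2748, n = 6061; a·n₀/n = 2644·2748/6061 = 1198.7646; c·n₁/n = 976·3313/6061 = 533.4908
RR_MH = (518.9558 + 1198.7646) / (412.6844 + 533.4908) = 1717.7204 / 946.1752 = 1.81544

1.815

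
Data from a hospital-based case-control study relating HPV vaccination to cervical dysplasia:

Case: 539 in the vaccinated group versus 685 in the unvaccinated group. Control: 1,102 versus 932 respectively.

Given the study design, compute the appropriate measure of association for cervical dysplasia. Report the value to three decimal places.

0.665

From the description: a = 539, b = 1102, c = 685, d = 932.
This is a hospital-based case-control study: participants were sampled on outcome status, so risks in the source population cannot be estimated directly — relative risk is not valid here. The odds ratio is the appropriate measure.
OR = (a·d)/(b·c) = (539 × 932) / (1102 × 685) = 502348 / 754870 = 0.66548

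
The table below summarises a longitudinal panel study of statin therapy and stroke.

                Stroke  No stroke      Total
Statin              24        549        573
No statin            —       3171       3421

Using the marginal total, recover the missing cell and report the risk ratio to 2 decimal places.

The missing cell is in the unexposed row: 3421 − 3171 = 250.
So a = 24, b = 549, c = 250, d = 3171.
RR = [a/(a+b)] / [c/(c+d)] = (24/573) / (250/3421) = 0.04188/0.07308 = 0.57315

0.57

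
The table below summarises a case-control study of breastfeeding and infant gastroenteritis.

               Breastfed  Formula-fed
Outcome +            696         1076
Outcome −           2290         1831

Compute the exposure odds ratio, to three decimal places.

0.517

Reading the table with exposure as columns: a = 696 (Breastfed, case), b = 2290 (Breastfed, non-case), c = 1076 (Formula-fed, case), d = 1831.
OR = (a·d)/(b·c) = (696 × 1831) / (2290 × 1076) = 1274376 / 2464040 = 0.51719
Exposure is associated with lower odds of infant gastroenteritis (OR = 0.52 < 1).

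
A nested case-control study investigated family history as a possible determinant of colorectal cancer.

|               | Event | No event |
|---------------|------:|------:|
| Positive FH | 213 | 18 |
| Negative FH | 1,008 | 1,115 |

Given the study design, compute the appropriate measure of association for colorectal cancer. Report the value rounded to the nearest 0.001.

Cells: a = 213, b = 18, c = 1008, d = 1115.
This is a nested case-control study: participants were sampled on outcome status, so risks in the source population cannot be estimated directly — relative risk is not valid here. The odds ratio is the appropriate measure.
OR = (a·d)/(b·c) = (213 × 1115) / (18 × 1008) = 237495 / 18144 = 13.08945

13.089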